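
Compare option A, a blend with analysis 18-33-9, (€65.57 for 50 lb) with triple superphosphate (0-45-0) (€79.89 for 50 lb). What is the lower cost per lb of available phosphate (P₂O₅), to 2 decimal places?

option A: P₂O₅ per bag = 50 × 33% = 16.5 lb; cost = 65.57 / 16.5 = €3.9739/lb P₂O₅.
triple superphosphate: P₂O₅ per bag = 50 × 45% = 22.5 lb; cost = 79.89 / 22.5 = €3.5507/lb P₂O₅.
triple superphosphate is cheaper.

€3.55 per lb P₂O₅ (triple superphosphate)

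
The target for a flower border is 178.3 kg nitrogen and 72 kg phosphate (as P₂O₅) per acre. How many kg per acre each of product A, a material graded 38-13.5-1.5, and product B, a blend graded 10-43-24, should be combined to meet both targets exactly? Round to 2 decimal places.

Per-acre balance (a = product A, b = product B):
N: 0.38·a + 0.1·b = 178.3
P₂O₅: 0.135·a + 0.43·b = 72
Eliminate a: (row1) − 0.38/0.135·(row2) → -1.11037·b = -24.3667, so b = 21.9446.
Back-substitute: a = (178.3 − 0.1·21.9446) / 0.38 = 463.436.

463.44 kg product A, 21.94 kg product B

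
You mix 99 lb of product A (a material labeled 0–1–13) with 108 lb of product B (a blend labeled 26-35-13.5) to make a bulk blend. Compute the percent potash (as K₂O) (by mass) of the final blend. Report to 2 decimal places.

Total mass = 99 + 108 = 207 lb.
K₂O mass = 13%×99 + 13.5%×108 = 27.45 lb.
% K₂O = 27.45 / 207 = 13.2609%.

13.26% K₂O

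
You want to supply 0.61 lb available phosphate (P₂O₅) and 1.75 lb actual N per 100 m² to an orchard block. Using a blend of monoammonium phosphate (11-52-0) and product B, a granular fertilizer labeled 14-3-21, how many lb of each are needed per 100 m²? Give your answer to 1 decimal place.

With a, b = lb per 100 m² of monoammonium phosphate and product B:
P₂O₅: 0.52·a + 0.03·b = 0.61
N: 0.11·a + 0.14·b = 1.75
Eliminate b: (row1) − 0.03/0.14·(row2) → 0.496429·a = 0.235, so a = 0.473381.
Then b = (1.75 − 0.11·0.473381) / 0.14 = 12.1281.

0.5 lb monoammonium phosphate, 12.1 lb product B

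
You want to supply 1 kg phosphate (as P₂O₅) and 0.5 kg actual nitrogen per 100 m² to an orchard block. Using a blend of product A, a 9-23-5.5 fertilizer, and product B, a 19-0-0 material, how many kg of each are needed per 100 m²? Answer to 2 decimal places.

4.35 kg product A, 0.57 kg product B

Per-100 m² balance (a = product A, b = product B):
P₂O₅: 0.23·a + 0·b = 1
N: 0.09·a + 0.19·b = 0.5
From row1: a = (1 − 0·b) / 0.23.
Into row2: 0.09·(1 − 0·b)/0.23 + 0.19·b = 0.5 → b = 0.572082, a = 4.34783.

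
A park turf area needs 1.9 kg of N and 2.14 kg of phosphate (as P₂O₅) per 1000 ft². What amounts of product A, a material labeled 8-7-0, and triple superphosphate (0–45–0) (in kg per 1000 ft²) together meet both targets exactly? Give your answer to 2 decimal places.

23.75 kg product A, 1.06 kg triple superphosphate

With a, b = kg per 1000 ft² of product A and triple superphosphate:
N: 0.08·a + 0·b = 1.9
P₂O₅: 0.07·a + 0.45·b = 2.14
Eliminate a: (row1) − 0.08/0.07·(row2) → -0.514286·b = -0.545714, so b = 1.06111.
Back-substitute: a = (1.9 − 0·1.06111) / 0.08 = 23.75.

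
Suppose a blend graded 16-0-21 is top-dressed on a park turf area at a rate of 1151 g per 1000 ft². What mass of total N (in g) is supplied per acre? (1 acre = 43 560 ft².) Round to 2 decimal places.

8022.01 g N per acre

nitrogen per 1000 ft² = 1151 × 16% = 184.16 g.
Convert to per acre: 184.16 × 43.56 = 8022.0096 g.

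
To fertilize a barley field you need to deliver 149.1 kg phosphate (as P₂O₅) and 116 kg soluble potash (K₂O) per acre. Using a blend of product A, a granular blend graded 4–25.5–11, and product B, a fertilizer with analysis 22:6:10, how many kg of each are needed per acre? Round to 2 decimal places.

420.63 kg product A, 697.30 kg product B

With a, b = kg per acre of product A and product B:
P₂O₅: 0.255·a + 0.06·b = 149.1
K₂O: 0.11·a + 0.1·b = 116
Solving simultaneously: a = 420.6349, b = 697.302.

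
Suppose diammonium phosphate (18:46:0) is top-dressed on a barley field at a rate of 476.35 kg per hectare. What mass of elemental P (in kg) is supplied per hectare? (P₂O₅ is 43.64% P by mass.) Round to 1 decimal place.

P₂O₅ per hectare = 476.35 × 46% = 219.121 kg.
Elemental P = 219.121 × 0.4364 = 95.6244 kg per hectare.

95.6 kg P per hectare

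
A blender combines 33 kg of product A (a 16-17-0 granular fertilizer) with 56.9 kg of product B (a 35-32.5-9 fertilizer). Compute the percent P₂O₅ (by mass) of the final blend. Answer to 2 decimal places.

26.81% P₂O₅

Total mass = 33 + 56.9 = 89.9 kg.
P₂O₅ mass = 17%×33 + 32.5%×56.9 = 24.1025 kg.
% P₂O₅ = 24.1025 / 89.9 = 26.8103%.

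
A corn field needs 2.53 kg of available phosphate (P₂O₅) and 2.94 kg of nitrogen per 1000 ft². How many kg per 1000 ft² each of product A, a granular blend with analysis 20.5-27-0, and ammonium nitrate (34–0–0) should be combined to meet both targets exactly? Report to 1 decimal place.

With a, b = kg per 1000 ft² of product A and ammonium nitrate:
P₂O₅: 0.27·a + 0·b = 2.53
N: 0.205·a + 0.34·b = 2.94
Eliminate a: (row1) − 0.27/0.205·(row2) → -0.447805·b = -1.3422, so b = 2.99728.
Back-substitute: a = (2.53 − 0·2.99728) / 0.27 = 9.37037.

9.4 kg product A, 3.0 kg ammonium nitrate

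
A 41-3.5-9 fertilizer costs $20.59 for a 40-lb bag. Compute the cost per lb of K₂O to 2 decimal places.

K₂O in bag = 40 × 9% = 3.6 lb.
Cost per lb K₂O = $20.59 / 3.6 = $5.7194.

$5.72 per lb K₂O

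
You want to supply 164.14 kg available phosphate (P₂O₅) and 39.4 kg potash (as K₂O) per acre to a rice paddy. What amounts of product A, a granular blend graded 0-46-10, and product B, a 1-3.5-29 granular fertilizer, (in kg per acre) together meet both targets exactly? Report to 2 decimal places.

355.82 kg product A, 13.16 kg product B

With a, b = kg per acre of product A and product B:
P₂O₅: 0.46·a + 0.035·b = 164.14
K₂O: 0.1·a + 0.29·b = 39.4
Eliminate a: (row1) − 0.46/0.1·(row2) → -1.299·b = -17.1, so b = 13.164.
Back-substitute: a = (164.14 − 0.035·13.164) / 0.46 = 355.824.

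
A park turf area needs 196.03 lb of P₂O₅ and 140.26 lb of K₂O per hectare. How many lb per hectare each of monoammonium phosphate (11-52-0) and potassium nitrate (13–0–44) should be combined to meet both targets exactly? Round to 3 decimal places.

With a, b = lb per hectare of monoammonium phosphate and potassium nitrate:
P₂O₅: 0.52·a + 0·b = 196.03
K₂O: 0·a + 0.44·b = 140.26
Solving simultaneously: a = 376.9808, b = 318.7727.

376.981 lb monoammonium phosphate, 318.773 lb potassium nitrate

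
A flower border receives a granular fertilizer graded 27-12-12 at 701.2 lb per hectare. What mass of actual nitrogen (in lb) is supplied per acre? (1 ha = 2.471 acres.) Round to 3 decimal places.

nitrogen per hectare = 701.2 × 27% = 189.324 lb.
Convert to per acre: 189.324 × 0.404694 = 76.6184 lb.

76.618 lb N per acre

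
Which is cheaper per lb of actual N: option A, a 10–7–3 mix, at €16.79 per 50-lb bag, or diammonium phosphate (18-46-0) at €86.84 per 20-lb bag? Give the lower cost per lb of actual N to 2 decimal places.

option A: N per bag = 50 × 10% = 5 lb; cost = 16.79 / 5 = €3.3580/lb N.
diammonium phosphate: N per bag = 20 × 18% = 3.6 lb; cost = 86.84 / 3.6 = €24.1222/lb N.
option A is cheaper.

€3.36 per lb N (option A)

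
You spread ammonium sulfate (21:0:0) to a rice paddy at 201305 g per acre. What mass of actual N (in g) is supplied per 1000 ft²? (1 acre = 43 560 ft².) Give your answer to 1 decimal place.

970.5 g N per thousand sq ft

nitrogen per acre = 201305 × 21% = 42274.1 g.
Convert to per 1000 ft²: 42274.1 × 0.0229568 = 970.479 g.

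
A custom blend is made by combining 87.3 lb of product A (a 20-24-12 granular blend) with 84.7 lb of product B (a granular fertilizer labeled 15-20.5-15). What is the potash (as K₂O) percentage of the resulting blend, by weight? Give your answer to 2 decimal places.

Total mass = 87.3 + 84.7 = 172 lb.
K₂O mass = 12%×87.3 + 15%×84.7 = 23.181 lb.
% K₂O = 23.181 / 172 = 13.4773%.

13.48% K₂O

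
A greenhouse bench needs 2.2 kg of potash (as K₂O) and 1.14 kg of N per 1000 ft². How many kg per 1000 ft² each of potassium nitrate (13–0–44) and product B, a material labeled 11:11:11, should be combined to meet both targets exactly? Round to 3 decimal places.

3.419 kg potassium nitrate, 6.323 kg product B

Per-1000 ft² balance (a = potassium nitrate, b = product B):
K₂O: 0.44·a + 0.11·b = 2.2
N: 0.13·a + 0.11·b = 1.14
Eliminate b: (row1) − 0.11/0.11·(row2) → 0.31·a = 1.06, so a = 3.41935.
Then b = (1.14 − 0.13·3.41935) / 0.11 = 6.32258.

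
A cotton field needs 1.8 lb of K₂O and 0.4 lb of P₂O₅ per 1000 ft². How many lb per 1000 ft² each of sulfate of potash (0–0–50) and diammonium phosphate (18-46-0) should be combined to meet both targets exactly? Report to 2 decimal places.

Let a = lb of sulfate of potash, b = lb of diammonium phosphate (per 1000 ft²).
K₂O: 0.5·a + 0·b = 1.8
P₂O₅: 0·a + 0.46·b = 0.4
Solving simultaneously: a = 3.6, b = 0.869565.

3.60 lb sulfate of potash, 0.87 lb diammonium phosphate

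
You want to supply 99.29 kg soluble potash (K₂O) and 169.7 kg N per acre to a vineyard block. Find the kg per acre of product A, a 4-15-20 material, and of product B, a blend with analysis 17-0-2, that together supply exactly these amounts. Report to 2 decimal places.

406.18 kg product A, 902.66 kg product B

With a, b = kg per acre of product A and product B:
K₂O: 0.2·a + 0.02·b = 99.29
N: 0.04·a + 0.17·b = 169.7
Eliminate a: (row1) − 0.2/0.04·(row2) → -0.83·b = -749.21, so b = 902.663.
Back-substitute: a = (99.29 − 0.02·902.663) / 0.2 = 406.184.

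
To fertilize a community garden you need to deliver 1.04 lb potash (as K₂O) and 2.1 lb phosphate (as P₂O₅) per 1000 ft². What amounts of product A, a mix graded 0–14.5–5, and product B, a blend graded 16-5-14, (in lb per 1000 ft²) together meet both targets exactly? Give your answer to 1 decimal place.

13.6 lb product A, 2.6 lb product B

Per-1000 ft² balance (a = product A, b = product B):
K₂O: 0.05·a + 0.14·b = 1.04
P₂O₅: 0.145·a + 0.05·b = 2.1
From row1: a = (1.04 − 0.14·b) / 0.05.
Into row2: 0.145·(1.04 − 0.14·b)/0.05 + 0.05·b = 2.1 → b = 2.57303, a = 13.5955.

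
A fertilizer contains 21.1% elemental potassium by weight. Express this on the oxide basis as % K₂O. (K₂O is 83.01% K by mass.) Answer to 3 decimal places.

%K₂O = 21.1 / 0.8301 = 25.4186%.

25.419% K₂O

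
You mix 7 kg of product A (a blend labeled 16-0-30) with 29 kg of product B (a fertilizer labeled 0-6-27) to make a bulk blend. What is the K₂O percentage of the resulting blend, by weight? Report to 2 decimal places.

27.58% K₂O

Total mass = 7 + 29 = 36 kg.
K₂O mass = 30%×7 + 27%×29 = 9.93 kg.
% K₂O = 9.93 / 36 = 27.5833%.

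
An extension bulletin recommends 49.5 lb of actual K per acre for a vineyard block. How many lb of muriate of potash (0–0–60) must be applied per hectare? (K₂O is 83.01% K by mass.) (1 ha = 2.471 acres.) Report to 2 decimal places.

As K₂O: 49.5 / 0.8301 = 59.6314 lb per acre.
Product per acre = 59.6314 / 60% = 99.3856 lb.
Convert to per hectare: 99.3856 × 2.471 = 245.582 lb.

245.58 lb of product per hectare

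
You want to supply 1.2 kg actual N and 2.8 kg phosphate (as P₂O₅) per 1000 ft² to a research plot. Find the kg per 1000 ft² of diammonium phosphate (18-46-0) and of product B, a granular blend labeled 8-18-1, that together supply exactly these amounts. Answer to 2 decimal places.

1.82 kg diammonium phosphate, 10.91 kg product B

With a, b = kg per 1000 ft² of diammonium phosphate and product B:
N: 0.18·a + 0.08·b = 1.2
P₂O₅: 0.46·a + 0.18·b = 2.8
Eliminate b: (row1) − 0.08/0.18·(row2) → -0.0244444·a = -0.0444444, so a = 1.81818.
Then b = (2.8 − 0.46·1.81818) / 0.18 = 10.9091.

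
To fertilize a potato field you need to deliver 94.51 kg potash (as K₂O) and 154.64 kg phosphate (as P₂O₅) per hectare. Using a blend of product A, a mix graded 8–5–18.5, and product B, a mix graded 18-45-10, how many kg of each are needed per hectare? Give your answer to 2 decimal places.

With a, b = kg per hectare of product A and product B:
K₂O: 0.185·a + 0.1·b = 94.51
P₂O₅: 0.05·a + 0.45·b = 154.64
Solving simultaneously: a = 345.88498, b = 305.213.

345.88 kg product A, 305.21 kg product B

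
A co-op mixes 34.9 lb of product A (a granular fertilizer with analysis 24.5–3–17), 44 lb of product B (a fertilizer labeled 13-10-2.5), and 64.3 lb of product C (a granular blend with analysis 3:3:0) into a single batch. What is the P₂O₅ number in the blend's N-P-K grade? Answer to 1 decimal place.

Total mass = 34.9 + 44 + 64.3 = 143.2 lb.
P₂O₅ mass = 3%×34.9 + 10%×44 + 3%×64.3 = 7.376 lb.
% P₂O₅ = 7.376 / 143.2 = 5.15084%.

5.2% P₂O₅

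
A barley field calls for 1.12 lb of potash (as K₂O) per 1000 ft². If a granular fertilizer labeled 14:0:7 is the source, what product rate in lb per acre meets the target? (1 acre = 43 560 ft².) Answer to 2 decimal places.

696.96 lb of product per acre

Product per 1000 ft² = 1.12 / 7% = 16 lb.
Convert to per acre: 16 × 43.56 = 696.96 lb.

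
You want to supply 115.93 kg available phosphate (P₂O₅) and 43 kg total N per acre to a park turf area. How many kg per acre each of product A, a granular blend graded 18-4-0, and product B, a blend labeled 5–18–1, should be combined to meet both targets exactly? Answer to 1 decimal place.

63.9 kg product A, 629.8 kg product B

Let a = kg of product A, b = kg of product B (per acre).
P₂O₅: 0.04·a + 0.18·b = 115.93
N: 0.18·a + 0.05·b = 43
Solving simultaneously: a = 63.9309, b = 629.849.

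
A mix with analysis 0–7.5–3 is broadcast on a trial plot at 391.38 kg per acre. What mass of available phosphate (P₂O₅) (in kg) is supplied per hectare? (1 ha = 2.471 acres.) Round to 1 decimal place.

P₂O₅ per acre = 391.38 × 7.5% = 29.3535 kg.
Convert to per hectare: 29.3535 × 2.471 = 72.5325 kg.

72.5 kg P₂O₅ per hectare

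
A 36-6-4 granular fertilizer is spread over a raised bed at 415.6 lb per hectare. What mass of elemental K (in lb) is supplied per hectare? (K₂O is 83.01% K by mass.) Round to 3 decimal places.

K₂O per hectare = 415.6 × 4% = 16.624 lb.
Elemental K = 16.624 × 0.8301 = 13.7996 lb per hectare.

13.800 lb K per hectare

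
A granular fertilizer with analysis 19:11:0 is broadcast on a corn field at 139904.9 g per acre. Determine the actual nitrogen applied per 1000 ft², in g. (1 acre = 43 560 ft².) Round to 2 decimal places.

nitrogen per acre = 139904.9 × 19% = 26581.9 g.
Convert to per 1000 ft²: 26581.9 × 0.0229568 = 610.237 g.

610.24 g N per thousand sq ft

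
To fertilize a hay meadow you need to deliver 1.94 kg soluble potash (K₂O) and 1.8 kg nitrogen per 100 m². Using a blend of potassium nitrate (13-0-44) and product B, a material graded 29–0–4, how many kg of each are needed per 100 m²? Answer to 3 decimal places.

Per-100 m² balance (a = potassium nitrate, b = product B):
K₂O: 0.44·a + 0.04·b = 1.94
N: 0.13·a + 0.29·b = 1.8
Solving simultaneously: a = 4.00817, b = 4.41013.

4.008 kg potassium nitrate, 4.410 kg product B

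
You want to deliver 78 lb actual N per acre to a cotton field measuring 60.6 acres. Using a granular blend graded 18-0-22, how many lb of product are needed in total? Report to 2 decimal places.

26260.00 lb

Product per acre = 78 / 18% = 433.333 lb.
Total product = 433.333 × 60.6 = 26260 lb.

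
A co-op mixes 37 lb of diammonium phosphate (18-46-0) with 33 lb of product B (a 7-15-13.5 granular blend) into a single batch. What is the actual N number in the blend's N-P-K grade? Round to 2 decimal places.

12.81% N

Total mass = 37 + 33 = 70 lb.
N mass = 18%×37 + 7%×33 = 8.97 lb.
% N = 8.97 / 70 = 12.8143%.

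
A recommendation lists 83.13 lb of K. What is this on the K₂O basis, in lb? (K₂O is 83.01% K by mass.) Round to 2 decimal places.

100.14 lb K₂O

K₂O = 83.13 / 0.8301 = 100.1446 lb.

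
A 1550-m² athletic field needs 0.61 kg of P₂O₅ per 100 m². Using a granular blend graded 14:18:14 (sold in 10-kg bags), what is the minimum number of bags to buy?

6 bags

Product per 100 m² = 0.61 / 18% = 3.38889 kg.
Total product = 3.38889 × 1550 / 100 = 52.5278 kg.
Bags = ⌈52.5278 / 10⌉ = 6.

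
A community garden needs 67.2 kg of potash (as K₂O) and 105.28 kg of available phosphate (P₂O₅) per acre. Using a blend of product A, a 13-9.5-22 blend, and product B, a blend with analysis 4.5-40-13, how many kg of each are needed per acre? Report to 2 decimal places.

174.40 kg product A, 221.78 kg product B

Let a = kg of product A, b = kg of product B (per acre).
K₂O: 0.22·a + 0.13·b = 67.2
P₂O₅: 0.095·a + 0.4·b = 105.28
Eliminate a: (row1) − 0.22/0.095·(row2) → -0.796316·b = -176.606, so b = 221.779.
Back-substitute: a = (67.2 − 0.13·221.779) / 0.22 = 174.403.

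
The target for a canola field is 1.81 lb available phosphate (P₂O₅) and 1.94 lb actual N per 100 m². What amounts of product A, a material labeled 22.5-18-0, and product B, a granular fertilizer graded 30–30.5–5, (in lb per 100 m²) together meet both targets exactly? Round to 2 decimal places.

3.33 lb product A, 3.97 lb product B

With a, b = lb per 100 m² of product A and product B:
P₂O₅: 0.18·a + 0.305·b = 1.81
N: 0.225·a + 0.3·b = 1.94
Eliminate b: (row1) − 0.305/0.3·(row2) → -0.04875·a = -0.162333, so a = 3.32991.
Then b = (1.94 − 0.225·3.32991) / 0.3 = 3.96923.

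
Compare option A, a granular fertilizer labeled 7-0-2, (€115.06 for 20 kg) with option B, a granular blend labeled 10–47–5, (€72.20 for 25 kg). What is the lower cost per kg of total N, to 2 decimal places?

option A: N per bag = 20 × 7% = 1.4 kg; cost = 115.06 / 1.4 = €82.1857/kg N.
option B: N per bag = 25 × 10% = 2.5 kg; cost = 72.20 / 2.5 = €28.8800/kg N.
option B is cheaper.

€28.88 per kg N (option B)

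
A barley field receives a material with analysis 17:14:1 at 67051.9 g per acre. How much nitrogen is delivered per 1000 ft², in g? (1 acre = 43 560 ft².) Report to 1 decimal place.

nitrogen per acre = 67051.9 × 17% = 11398.8 g.
Convert to per 1000 ft²: 11398.8 × 0.0229568 = 261.681 g.

261.7 g N per thousand sq ft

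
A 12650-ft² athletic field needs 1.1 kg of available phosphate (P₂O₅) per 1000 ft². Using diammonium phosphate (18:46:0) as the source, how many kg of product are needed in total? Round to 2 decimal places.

Product per 1000 ft² = 1.1 / 46% = 2.3913 kg.
Total product = 2.3913 × 12650 / 1000 = 30.25 kg.

30.25 kg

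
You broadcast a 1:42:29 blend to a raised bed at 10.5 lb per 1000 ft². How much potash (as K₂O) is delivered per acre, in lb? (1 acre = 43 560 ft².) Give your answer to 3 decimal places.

K₂O per 1000 ft² = 10.5 × 29% = 3.045 lb.
Convert to per acre: 3.045 × 43.56 = 132.6402 lb.

132.640 lb K₂O per acre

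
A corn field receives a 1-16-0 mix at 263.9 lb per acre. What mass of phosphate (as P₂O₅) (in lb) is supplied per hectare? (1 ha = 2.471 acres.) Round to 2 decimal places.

104.34 lb P₂O₅ per hectare

P₂O₅ per acre = 263.9 × 16% = 42.224 lb.
Convert to per hectare: 42.224 × 2.471 = 104.336 lb.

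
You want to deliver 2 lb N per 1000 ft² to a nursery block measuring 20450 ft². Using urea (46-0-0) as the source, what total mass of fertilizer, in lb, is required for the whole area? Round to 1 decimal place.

88.9 lb

Product per 1000 ft² = 2 / 46% = 4.34783 lb.
Total product = 4.34783 × 20450 / 1000 = 88.913 lb.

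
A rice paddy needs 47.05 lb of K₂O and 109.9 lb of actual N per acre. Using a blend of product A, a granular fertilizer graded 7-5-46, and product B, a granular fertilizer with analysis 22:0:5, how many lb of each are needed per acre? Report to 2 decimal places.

Let a = lb of product A, b = lb of product B (per acre).
K₂O: 0.46·a + 0.05·b = 47.05
N: 0.07·a + 0.22·b = 109.9
Solving simultaneously: a = 49.7032, b = 483.731.

49.70 lb product A, 483.73 lb product B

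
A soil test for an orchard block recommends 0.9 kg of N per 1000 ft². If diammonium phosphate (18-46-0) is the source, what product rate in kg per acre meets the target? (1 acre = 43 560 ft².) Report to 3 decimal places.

217.800 kg of product per acre

Product per 1000 ft² = 0.9 / 18% = 5 kg.
Convert to per acre: 5 × 43.56 = 217.8 kg.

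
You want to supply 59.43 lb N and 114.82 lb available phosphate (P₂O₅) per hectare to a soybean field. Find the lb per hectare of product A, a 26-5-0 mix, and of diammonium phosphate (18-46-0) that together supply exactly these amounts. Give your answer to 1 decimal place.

60.3 lb product A, 243.1 lb diammonium phosphate

Per-hectare balance (a = product A, b = diammonium phosphate):
N: 0.26·a + 0.18·b = 59.43
P₂O₅: 0.05·a + 0.46·b = 114.82
Eliminate a: (row1) − 0.26/0.05·(row2) → -2.212·b = -537.634, so b = 243.053.
Back-substitute: a = (59.43 − 0.18·243.053) / 0.26 = 60.3092.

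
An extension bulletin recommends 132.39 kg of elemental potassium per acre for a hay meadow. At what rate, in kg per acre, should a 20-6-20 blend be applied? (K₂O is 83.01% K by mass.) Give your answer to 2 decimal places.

797.43 kg of product per acre

As K₂O: 132.39 / 0.8301 = 159.487 kg per acre.
Product per acre = 159.487 / 20% = 797.434 kg.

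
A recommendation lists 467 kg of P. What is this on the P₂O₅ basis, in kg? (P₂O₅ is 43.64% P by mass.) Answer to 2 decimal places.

P₂O₅ = 467 / 0.4364 = 1070.119 kg.

1070.12 kg P₂O₅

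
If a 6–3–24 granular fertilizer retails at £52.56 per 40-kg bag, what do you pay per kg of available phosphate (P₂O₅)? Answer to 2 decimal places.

P₂O₅ in bag = 40 × 3% = 1.2 kg.
Cost per kg P₂O₅ = £52.56 / 1.2 = £43.8000.

£43.80 per kg P₂O₅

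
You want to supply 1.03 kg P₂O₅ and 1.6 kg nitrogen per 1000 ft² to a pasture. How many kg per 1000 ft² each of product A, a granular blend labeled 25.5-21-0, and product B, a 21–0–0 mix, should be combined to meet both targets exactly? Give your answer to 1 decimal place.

With a, b = kg per 1000 ft² of product A and product B:
P₂O₅: 0.21·a + 0·b = 1.03
N: 0.255·a + 0.21·b = 1.6
Solving simultaneously: a = 4.90476, b = 1.66327.

4.9 kg product A, 1.7 kg product B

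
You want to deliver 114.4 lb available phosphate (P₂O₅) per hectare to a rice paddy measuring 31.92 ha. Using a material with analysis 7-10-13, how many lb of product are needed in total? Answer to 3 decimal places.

Product per hectare = 114.4 / 10% = 1144 lb.
Total product = 1144 × 31.92 = 36516.48 lb.

36516.480 lb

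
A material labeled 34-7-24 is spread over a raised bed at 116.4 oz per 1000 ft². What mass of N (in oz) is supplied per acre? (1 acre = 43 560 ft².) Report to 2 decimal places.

nitrogen per 1000 ft² = 116.4 × 34% = 39.576 oz.
Convert to per acre: 39.576 × 43.56 = 1723.931 oz.

1723.93 oz N per acre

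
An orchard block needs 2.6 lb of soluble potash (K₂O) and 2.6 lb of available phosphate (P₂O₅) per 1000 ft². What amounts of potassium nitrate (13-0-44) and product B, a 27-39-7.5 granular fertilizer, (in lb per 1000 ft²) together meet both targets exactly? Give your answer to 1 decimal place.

Let a = lb of potassium nitrate, b = lb of product B (per 1000 ft²).
K₂O: 0.44·a + 0.075·b = 2.6
P₂O₅: 0·a + 0.39·b = 2.6
Solving simultaneously: a = 4.77273, b = 6.66667.

4.8 lb potassium nitrate, 6.7 lb product B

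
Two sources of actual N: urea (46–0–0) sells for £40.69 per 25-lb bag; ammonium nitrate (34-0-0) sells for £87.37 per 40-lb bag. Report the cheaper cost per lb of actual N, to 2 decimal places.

urea: N per bag = 25 × 46% = 11.5 lb; cost = 40.69 / 11.5 = £3.5383/lb N.
ammonium nitrate: N per bag = 40 × 34% = 13.6 lb; cost = 87.37 / 13.6 = £6.4243/lb N.
urea is cheaper.

£3.54 per lb N (urea)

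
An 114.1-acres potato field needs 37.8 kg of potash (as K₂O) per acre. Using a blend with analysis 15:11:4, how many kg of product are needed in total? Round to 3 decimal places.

Product per acre = 37.8 / 4% = 945 kg.
Total product = 945 × 114.1 = 107824.5 kg.

107824.500 kg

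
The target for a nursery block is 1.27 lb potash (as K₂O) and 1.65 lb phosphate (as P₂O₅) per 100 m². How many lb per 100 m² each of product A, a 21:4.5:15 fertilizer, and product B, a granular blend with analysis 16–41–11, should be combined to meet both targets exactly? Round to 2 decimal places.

6.00 lb product A, 3.37 lb product B

With a, b = lb per 100 m² of product A and product B:
K₂O: 0.15·a + 0.11·b = 1.27
P₂O₅: 0.045·a + 0.41·b = 1.65
From row1: a = (1.27 − 0.11·b) / 0.15.
Into row2: 0.045·(1.27 − 0.11·b)/0.15 + 0.41·b = 1.65 → b = 3.36605, a = 5.99823.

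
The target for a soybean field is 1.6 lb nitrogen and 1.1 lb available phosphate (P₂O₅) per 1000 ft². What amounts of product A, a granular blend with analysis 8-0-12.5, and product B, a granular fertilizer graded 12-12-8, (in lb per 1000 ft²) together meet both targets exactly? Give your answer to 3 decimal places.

6.250 lb product A, 9.167 lb product B

With a, b = lb per 1000 ft² of product A and product B:
N: 0.08·a + 0.12·b = 1.6
P₂O₅: 0·a + 0.12·b = 1.1
Solving simultaneously: a = 6.25, b = 9.16667.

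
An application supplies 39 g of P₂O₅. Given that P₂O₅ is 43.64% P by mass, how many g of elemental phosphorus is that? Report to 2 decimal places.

17.02 g P

P = 39 × 0.4364 = 17.0196 g.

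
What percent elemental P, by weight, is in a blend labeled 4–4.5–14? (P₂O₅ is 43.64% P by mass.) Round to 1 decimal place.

%P = 4.5 × 0.4364 = 1.9638%.

2.0% P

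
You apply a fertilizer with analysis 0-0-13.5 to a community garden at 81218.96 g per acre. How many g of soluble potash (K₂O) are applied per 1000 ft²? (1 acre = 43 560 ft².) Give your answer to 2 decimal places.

251.71 g K₂O per thousand sq ft

K₂O per acre = 81218.96 × 13.5% = 10964.6 g.
Convert to per 1000 ft²: 10964.6 × 0.0229568 = 251.712 g.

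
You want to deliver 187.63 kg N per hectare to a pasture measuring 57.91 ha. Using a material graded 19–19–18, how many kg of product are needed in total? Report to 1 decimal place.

Product per hectare = 187.63 / 19% = 987.526 kg.
Total product = 987.526 × 57.91 = 57187.649 kg.

57187.6 kg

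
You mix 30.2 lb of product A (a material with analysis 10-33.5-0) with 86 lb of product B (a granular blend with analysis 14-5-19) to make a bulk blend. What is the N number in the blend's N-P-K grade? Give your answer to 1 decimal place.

13.0% N

Total mass = 30.2 + 86 = 116.2 lb.
N mass = 10%×30.2 + 14%×86 = 15.06 lb.
% N = 15.06 / 116.2 = 12.9604%.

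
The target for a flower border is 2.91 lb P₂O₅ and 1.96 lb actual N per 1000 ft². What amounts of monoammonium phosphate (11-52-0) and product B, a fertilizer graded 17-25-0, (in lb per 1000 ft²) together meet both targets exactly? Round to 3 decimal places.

With a, b = lb per 1000 ft² of monoammonium phosphate and product B:
P₂O₅: 0.52·a + 0.25·b = 2.91
N: 0.11·a + 0.17·b = 1.96
Eliminate a: (row1) − 0.52/0.11·(row2) → -0.553636·b = -6.35545, so b = 11.47947.
Back-substitute: a = (2.91 − 0.25·11.47947) / 0.52 = 0.0771757.

0.077 lb monoammonium phosphate, 11.479 lb product B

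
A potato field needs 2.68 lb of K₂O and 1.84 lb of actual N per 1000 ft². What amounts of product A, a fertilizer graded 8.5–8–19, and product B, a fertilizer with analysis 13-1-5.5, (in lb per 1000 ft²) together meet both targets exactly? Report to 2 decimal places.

12.34 lb product A, 6.08 lb product B

Per-1000 ft² balance (a = product A, b = product B):
K₂O: 0.19·a + 0.055·b = 2.68
N: 0.085·a + 0.13·b = 1.84
Solving simultaneously: a = 12.3446, b = 6.0824.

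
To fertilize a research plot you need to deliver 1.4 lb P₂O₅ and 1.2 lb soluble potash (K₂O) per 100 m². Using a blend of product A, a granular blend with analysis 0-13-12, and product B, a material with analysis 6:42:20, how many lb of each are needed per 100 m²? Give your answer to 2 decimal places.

9.18 lb product A, 0.49 lb product B

With a, b = lb per 100 m² of product A and product B:
P₂O₅: 0.13·a + 0.42·b = 1.4
K₂O: 0.12·a + 0.2·b = 1.2
From row1: a = (1.4 − 0.42·b) / 0.13.
Into row2: 0.12·(1.4 − 0.42·b)/0.13 + 0.2·b = 1.2 → b = 0.491803, a = 9.18033.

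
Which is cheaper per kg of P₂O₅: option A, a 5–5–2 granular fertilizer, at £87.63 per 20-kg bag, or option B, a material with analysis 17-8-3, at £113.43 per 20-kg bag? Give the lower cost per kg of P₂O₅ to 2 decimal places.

option A: P₂O₅ per bag = 20 × 5% = 1 kg; cost = 87.63 / 1 = £87.6300/kg P₂O₅.
option B: P₂O₅ per bag = 20 × 8% = 1.6 kg; cost = 113.43 / 1.6 = £70.8937/kg P₂O₅.
option B is cheaper.

£70.89 per kg P₂O₅ (option B)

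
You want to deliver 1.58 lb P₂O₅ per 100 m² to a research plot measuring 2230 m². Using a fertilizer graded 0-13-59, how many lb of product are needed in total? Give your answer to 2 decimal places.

271.03 lb

Product per 100 m² = 1.58 / 13% = 12.1538 lb.
Total product = 12.1538 × 2230 / 100 = 271.031 lb.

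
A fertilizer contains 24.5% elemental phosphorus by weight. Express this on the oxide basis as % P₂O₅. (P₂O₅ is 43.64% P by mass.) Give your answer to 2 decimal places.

%P₂O₅ = 24.5 / 0.4364 = 56.1412%.

56.14% P₂O₅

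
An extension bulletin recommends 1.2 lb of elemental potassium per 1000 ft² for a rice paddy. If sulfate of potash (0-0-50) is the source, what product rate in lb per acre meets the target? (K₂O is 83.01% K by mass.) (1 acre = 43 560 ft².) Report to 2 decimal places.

125.94 lb of product per acre

As K₂O: 1.2 / 0.8301 = 1.44561 lb per 1000 ft².
Product per 1000 ft² = 1.44561 / 50% = 2.89122 lb.
Convert to per acre: 2.89122 × 43.56 = 125.941 lb.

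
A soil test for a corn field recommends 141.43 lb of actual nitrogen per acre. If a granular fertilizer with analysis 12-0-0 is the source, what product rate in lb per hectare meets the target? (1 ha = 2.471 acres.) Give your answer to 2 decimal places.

Product per acre = 141.43 / 12% = 1178.58 lb.
Convert to per hectare: 1178.58 × 2.471 = 2912.279 lb.

2912.28 lb of product per hectare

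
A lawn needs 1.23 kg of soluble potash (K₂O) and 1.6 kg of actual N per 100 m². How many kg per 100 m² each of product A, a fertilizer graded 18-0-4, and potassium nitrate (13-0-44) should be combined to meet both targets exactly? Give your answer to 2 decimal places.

7.35 kg product A, 2.13 kg potassium nitrate

With a, b = kg per 100 m² of product A and potassium nitrate:
K₂O: 0.04·a + 0.44·b = 1.23
N: 0.18·a + 0.13·b = 1.6
Eliminate b: (row1) − 0.44/0.13·(row2) → -0.569231·a = -4.18538, so a = 7.3527.
Then b = (1.6 − 0.18·7.3527) / 0.13 = 2.12703.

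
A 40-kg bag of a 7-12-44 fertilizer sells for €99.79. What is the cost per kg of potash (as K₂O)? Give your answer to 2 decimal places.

K₂O in bag = 40 × 44% = 17.6 kg.
Cost per kg K₂O = €99.79 / 17.6 = €5.6699.

€5.67 per kg K₂O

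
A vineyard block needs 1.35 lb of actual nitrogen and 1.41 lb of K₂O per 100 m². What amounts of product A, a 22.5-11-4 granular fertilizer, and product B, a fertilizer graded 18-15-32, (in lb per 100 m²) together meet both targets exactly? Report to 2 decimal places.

With a, b = lb per 100 m² of product A and product B:
N: 0.225·a + 0.18·b = 1.35
K₂O: 0.04·a + 0.32·b = 1.41
Eliminate b: (row1) − 0.18/0.32·(row2) → 0.2025·a = 0.556875, so a = 2.75.
Then b = (1.41 − 0.04·2.75) / 0.32 = 4.0625.

2.75 lb product A, 4.06 lb product B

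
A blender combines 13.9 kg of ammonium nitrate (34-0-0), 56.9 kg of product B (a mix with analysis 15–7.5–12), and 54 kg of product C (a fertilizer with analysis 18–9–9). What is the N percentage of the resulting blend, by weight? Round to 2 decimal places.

Total mass = 13.9 + 56.9 + 54 = 124.8 kg.
N mass = 34%×13.9 + 15%×56.9 + 18%×54 = 22.981 kg.
% N = 22.981 / 124.8 = 18.4143%.

18.41% N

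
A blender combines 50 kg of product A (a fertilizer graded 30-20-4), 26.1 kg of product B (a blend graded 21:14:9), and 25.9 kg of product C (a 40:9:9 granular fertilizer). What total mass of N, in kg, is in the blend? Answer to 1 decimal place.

N mass = 30%×50 + 21%×26.1 + 40%×25.9 = 30.841 kg.

30.8 kg N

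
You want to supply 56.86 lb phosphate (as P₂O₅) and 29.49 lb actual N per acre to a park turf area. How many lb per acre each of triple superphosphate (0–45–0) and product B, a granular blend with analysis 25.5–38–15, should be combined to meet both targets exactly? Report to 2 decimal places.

28.70 lb triple superphosphate, 115.65 lb product B

Let a = lb of triple superphosphate, b = lb of product B (per acre).
P₂O₅: 0.45·a + 0.38·b = 56.86
N: 0·a + 0.255·b = 29.49
Solving simultaneously: a = 28.698, b = 115.647.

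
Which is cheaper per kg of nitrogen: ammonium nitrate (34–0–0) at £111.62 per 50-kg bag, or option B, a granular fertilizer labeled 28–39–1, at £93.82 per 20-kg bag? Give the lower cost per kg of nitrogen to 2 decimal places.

£6.57 per kg N (ammonium nitrate)

ammonium nitrate: N per bag = 50 × 34% = 17 kg; cost = 111.62 / 17 = £6.5659/kg N.
option B: N per bag = 20 × 28% = 5.6 kg; cost = 93.82 / 5.6 = £16.7536/kg N.
ammonium nitrate is cheaper.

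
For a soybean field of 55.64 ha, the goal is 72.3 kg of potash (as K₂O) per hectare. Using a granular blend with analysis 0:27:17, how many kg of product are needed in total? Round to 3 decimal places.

23663.365 kg

Product per hectare = 72.3 / 17% = 425.294 kg.
Total product = 425.294 × 55.64 = 23663.3647 kg.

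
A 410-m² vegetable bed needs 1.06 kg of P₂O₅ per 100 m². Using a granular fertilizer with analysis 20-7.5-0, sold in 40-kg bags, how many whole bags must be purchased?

Product per 100 m² = 1.06 / 7.5% = 14.1333 kg.
Total product = 14.1333 × 410 / 100 = 57.9467 kg.
Bags = ⌈57.9467 / 40⌉ = 2.

2 bags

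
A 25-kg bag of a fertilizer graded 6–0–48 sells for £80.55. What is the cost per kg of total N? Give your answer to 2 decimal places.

N in bag = 25 × 6% = 1.5 kg.
Cost per kg N = £80.55 / 1.5 = £53.7000.

£53.70 per kg N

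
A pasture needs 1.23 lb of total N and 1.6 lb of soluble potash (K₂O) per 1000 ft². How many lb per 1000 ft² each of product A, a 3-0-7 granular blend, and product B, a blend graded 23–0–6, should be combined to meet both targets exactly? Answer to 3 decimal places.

20.573 lb product A, 2.664 lb product B

With a, b = lb per 1000 ft² of product A and product B:
N: 0.03·a + 0.23·b = 1.23
K₂O: 0.07·a + 0.06·b = 1.6
Eliminate a: (row1) − 0.03/0.07·(row2) → 0.204286·b = 0.544286, so b = 2.66434.
Back-substitute: a = (1.23 − 0.23·2.66434) / 0.03 = 20.5734.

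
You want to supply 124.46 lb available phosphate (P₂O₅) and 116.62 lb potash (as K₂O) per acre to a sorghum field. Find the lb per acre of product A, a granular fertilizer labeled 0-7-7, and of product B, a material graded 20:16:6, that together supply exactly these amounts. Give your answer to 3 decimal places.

Let a = lb of product A, b = lb of product B (per acre).
P₂O₅: 0.07·a + 0.16·b = 124.46
K₂O: 0.07·a + 0.06·b = 116.62
Eliminate a: (row1) − 0.07/0.07·(row2) → 0.1·b = 7.84, so b = 78.4.
Back-substitute: a = (124.46 − 0.16·78.4) / 0.07 = 1598.8.

1598.800 lb product A, 78.400 lb product B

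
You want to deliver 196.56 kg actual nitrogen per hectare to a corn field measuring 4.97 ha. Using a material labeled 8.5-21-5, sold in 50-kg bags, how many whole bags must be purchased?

230 bags

Product per hectare = 196.56 / 8.5% = 2312.47 kg.
Total product = 2312.47 × 4.97 = 11493 kg.
Bags = ⌈11493 / 50⌉ = 230.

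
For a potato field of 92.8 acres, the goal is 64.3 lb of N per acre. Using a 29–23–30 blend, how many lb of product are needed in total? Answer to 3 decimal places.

20576.000 lb

Product per acre = 64.3 / 29% = 221.724 lb.
Total product = 221.724 × 92.8 = 20576 lb.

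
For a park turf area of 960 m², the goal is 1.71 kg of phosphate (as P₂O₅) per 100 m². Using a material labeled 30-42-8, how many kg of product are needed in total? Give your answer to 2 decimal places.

Product per 100 m² = 1.71 / 42% = 4.07143 kg.
Total product = 4.07143 × 960 / 100 = 39.0857 kg.

39.09 kg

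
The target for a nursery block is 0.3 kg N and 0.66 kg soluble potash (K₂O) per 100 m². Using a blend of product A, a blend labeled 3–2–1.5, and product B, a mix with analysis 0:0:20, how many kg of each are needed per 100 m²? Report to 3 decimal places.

10.000 kg product A, 2.550 kg product B

With a, b = kg per 100 m² of product A and product B:
N: 0.03·a + 0·b = 0.3
K₂O: 0.015·a + 0.2·b = 0.66
Eliminate b: (row1) − 0/0.2·(row2) → 0.03·a = 0.3, so a = 10.
Then b = (0.66 − 0.015·10) / 0.2 = 2.55.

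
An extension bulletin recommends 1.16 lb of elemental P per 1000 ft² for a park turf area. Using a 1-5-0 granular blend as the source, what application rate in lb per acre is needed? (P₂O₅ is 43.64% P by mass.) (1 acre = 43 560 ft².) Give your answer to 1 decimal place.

2315.7 lb of product per acre

As P₂O₅: 1.16 / 0.4364 = 2.65811 lb per 1000 ft².
Product per 1000 ft² = 2.65811 / 5% = 53.1622 lb.
Convert to per acre: 53.1622 × 43.56 = 2315.747 lb.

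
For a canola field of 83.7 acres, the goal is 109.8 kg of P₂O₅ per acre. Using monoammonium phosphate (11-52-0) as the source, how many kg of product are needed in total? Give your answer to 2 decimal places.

17673.58 kg

Product per acre = 109.8 / 52% = 211.154 kg.
Total product = 211.154 × 83.7 = 17673.577 kg.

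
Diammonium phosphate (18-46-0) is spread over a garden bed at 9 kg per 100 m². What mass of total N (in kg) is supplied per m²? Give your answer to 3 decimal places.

0.016 kg N per sq m

nitrogen per 100 m² = 9 × 18% = 1.62 kg.
Convert to per m²: 1.62 × 0.01 = 0.0162 kg.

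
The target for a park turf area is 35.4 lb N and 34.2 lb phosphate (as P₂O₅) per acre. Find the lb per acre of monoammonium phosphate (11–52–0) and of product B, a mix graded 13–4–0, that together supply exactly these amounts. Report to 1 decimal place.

With a, b = lb per acre of monoammonium phosphate and product B:
N: 0.11·a + 0.13·b = 35.4
P₂O₅: 0.52·a + 0.04·b = 34.2
From row1: a = (35.4 − 0.13·b) / 0.11.
Into row2: 0.52·(35.4 − 0.13·b)/0.11 + 0.04·b = 34.2 → b = 231.741, a = 47.943.

47.9 lb monoammonium phosphate, 231.7 lb product B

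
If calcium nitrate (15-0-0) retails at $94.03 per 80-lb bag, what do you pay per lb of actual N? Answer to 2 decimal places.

$7.84 per lb N

N in bag = 80 × 15% = 12 lb.
Cost per lb N = $94.03 / 12 = $7.8358.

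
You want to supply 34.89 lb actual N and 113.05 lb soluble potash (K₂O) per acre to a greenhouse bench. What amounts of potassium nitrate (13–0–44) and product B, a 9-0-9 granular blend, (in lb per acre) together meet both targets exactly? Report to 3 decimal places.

Let a = lb of potassium nitrate, b = lb of product B (per acre).
N: 0.13·a + 0.09·b = 34.89
K₂O: 0.44·a + 0.09·b = 113.05
Eliminate a: (row1) − 0.13/0.44·(row2) → 0.0634091·b = 1.48886, so b = 23.4803.
Back-substitute: a = (34.89 − 0.09·23.4803) / 0.13 = 252.12903.

252.129 lb potassium nitrate, 23.480 lb product B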